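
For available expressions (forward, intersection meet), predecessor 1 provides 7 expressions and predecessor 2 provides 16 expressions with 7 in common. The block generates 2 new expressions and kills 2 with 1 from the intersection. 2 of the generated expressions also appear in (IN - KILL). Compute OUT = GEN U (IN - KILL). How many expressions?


IN = intersection of predecessors = 7
IN - KILL = 7 - 1 = 6
|OUT| = |GEN| + |IN - KILL| - |GEN ∩ (IN - KILL)| = 2 + 6 - 2 = 6

6


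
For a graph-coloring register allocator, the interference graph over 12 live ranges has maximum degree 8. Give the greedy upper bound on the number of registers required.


Greedy coloring never needs more than (max_degree + 1) colors: when coloring a vertex, at most max_degree neighbors are already colored.
Upper bound = 8 + 1 = 9

9


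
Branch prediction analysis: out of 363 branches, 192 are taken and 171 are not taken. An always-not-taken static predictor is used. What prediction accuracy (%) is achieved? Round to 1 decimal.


Predictor: always-not-taken
Correct predictions = 171
Accuracy = 171 / 363 * 100 = 47.1%

47.1


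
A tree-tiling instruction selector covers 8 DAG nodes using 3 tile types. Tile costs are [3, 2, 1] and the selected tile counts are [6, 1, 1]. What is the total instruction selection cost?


Total cost = sum(count_i * cost_i)
= 6*3 + 1*2 + 1*1
= 21

21


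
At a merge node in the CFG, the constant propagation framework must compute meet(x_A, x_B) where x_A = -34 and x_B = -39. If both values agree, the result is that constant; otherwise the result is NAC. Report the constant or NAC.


Meet operation: if both paths give the same constant, result is that constant; if they differ, result is NAC (not-a-constant).
Path A: -34, Path B: -39 -> differ
Result: not-a-constant -> NAC

NAC


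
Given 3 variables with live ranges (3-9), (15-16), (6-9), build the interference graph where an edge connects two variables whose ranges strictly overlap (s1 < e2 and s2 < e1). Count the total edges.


Check all pairs for overlapping intervals.
Two intervals (s1,e1) and (s2,e2) overlap if s1 < e2 and s2 < e1.
v0 (3-9) vs v1..v2: overlaps v2 -> 1
v1 (15-16) vs v2: overlaps none -> 0
Total overlapping pairs = 1 + 0 = 1

1


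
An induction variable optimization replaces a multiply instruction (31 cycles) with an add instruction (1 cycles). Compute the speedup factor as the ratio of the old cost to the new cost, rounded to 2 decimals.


Ratio = mult_cost / add_cost = 31 / 1 = 31.0

31.0


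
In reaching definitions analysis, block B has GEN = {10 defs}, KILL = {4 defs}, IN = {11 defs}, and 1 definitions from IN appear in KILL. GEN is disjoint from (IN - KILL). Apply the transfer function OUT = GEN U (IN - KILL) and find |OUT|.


IN - KILL: 11 - 1 = 10 surviving definitions
OUT = GEN + surviving = 10 + 10 = 20

20


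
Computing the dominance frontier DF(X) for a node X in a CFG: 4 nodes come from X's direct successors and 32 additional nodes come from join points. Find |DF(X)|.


DF(X) = direct successor contributions + join point contributions
= 4 + 32 = 36

36


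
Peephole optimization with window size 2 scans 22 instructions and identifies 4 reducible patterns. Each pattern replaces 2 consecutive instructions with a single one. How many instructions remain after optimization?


Each match removes 1 instructions.
Total removed = 4 * 1 = 4
Remaining = 22 - 4 = 18

18


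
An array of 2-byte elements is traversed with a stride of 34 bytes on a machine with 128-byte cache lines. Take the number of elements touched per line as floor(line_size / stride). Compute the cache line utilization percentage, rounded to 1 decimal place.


Elements per cache line = floor(128 / 34) = 3
Bytes used = 3 * 2 = 6
Utilization = 6 / 128 * 100 = 4.7%

4.7


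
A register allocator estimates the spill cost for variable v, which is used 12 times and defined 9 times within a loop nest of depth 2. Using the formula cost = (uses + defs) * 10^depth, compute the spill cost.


uses + defs = 12 + 9 = 21
10^2 = 100
Spill cost = 21 * 100 = 2100

2100


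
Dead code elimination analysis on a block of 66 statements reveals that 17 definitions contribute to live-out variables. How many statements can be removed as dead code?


Dead code = total statements - live definitions
= 66 - 17 = 49

49


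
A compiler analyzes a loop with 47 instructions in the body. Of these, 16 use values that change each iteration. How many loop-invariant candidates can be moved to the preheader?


Invariant candidates = total - loop-dependent
= 47 - 16 = 31

31


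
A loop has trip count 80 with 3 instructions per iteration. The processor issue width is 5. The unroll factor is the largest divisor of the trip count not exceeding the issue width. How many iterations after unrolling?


Largest divisor of 80 <= 5 is 5
New iterations = 80 / 5 = 16

16


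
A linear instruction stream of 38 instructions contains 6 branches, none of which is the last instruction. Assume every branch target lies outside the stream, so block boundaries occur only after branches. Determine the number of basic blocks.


With no in-sequence branch targets, the leaders are the first instruction plus the instruction after each branch.
Number of basic blocks = branches + 1
= 6 + 1 = 7

7


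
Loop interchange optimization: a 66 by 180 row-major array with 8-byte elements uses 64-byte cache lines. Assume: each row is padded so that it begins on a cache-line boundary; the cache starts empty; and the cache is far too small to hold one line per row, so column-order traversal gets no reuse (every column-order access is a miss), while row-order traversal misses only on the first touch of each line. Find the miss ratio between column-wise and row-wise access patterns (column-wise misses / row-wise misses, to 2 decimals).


Each row occupies 180 * 8 = 1440 bytes and starts on a line boundary, so it spans ceil(1440 / 64) = 23 cache lines.
Row-major traversal misses (one per line touched): 66 * ceil(180 * 8 / 64) = 1518
Column-major traversal misses (no reuse, every access misses): 66 * 180 = 11880
Ratio = 11880 / 1518 = 7.83

7.83


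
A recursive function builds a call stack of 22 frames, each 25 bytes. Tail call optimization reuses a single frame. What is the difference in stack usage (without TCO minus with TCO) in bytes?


Without TCO: 22 * 25 = 550 bytes
With TCO: reuse 1 frame = 25 bytes
Savings = 550 - 25 = 525

525


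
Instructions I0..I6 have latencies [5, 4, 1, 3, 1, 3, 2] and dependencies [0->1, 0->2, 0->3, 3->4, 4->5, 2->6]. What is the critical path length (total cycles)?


Compute longest path through dependency graph: dist(Ik) = max over predecessors of dist + latency(Ik).
dist(I0) = latency 5 = 5
dist(I1) = dist(I0) + 4 = 5 + 4 = 9
dist(I2) = dist(I0) + 1 = 5 + 1 = 6
dist(I3) = dist(I0) + 3 = 5 + 3 = 8
dist(I4) = dist(I3) + 1 = 8 + 1 = 9
dist(I5) = dist(I4) + 3 = 9 + 3 = 12
dist(I6) = dist(I2) + 2 = 6 + 2 = 8
Critical path = max dist = 12

12


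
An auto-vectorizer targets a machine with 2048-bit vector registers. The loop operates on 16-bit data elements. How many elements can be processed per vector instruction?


Width = SIMD bits / data type bits
= 2048 / 16 = 128

128


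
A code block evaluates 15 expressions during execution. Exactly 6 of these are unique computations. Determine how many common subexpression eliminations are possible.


CSE count = total expressions - unique expressions
= 15 - 6 = 9

9


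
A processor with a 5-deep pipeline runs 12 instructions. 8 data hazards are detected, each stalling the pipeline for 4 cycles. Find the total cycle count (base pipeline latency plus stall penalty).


Base cycles = 5 + 12 - 1 = 16
Total stalls = 8 * 4 = 32
Total = 16 + 32 = 48

48


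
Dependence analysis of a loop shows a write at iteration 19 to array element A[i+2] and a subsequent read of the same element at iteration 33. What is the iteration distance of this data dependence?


Distance = read iteration - write iteration
= 33 - 19 = 14

14


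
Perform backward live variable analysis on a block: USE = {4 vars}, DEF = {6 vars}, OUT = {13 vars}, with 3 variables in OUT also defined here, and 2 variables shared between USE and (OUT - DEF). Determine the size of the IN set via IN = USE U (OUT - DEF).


OUT - DEF: 13 - 3 = 10
|IN| = |USE| + |OUT - DEF| - |USE ∩ (OUT - DEF)| = 4 + 10 - 2 = 12

12


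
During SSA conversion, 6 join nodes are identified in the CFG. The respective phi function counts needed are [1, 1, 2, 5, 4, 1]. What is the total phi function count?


Total phi functions = sum of phi functions at each join node
= 1 + 1 + 2 + 5 + 4 + 1 = 14

14


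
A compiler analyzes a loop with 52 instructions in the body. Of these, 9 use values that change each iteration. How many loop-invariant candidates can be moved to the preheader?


Invariant candidates = total - loop-dependent
= 52 - 9 = 43

43


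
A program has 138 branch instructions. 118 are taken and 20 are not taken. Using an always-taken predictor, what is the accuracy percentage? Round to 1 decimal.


Predictor: always-taken
Correct predictions = 118
Accuracy = 118 / 138 * 100 = 85.5%

85.5


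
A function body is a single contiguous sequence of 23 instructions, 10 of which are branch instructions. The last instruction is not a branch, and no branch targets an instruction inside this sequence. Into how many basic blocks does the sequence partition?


With no in-sequence branch targets, the leaders are the first instruction plus the instruction after each branch.
Number of basic blocks = branches + 1
= 10 + 1 = 11

11


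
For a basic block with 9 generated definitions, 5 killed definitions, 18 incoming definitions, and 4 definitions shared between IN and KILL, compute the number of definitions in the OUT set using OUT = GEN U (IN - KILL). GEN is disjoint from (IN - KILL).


IN - KILL: 18 - 4 = 14 surviving definitions
OUT = GEN + surviving = 9 + 14 = 23

23


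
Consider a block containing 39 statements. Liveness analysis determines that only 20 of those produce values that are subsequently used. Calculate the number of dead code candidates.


Dead code = total statements - live definitions
= 39 - 20 = 19

19


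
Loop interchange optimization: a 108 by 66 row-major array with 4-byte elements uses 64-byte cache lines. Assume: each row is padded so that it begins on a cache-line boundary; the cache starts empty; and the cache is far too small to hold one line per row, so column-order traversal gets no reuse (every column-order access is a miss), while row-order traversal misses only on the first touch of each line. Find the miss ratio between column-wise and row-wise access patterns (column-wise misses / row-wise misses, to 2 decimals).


Each row occupies 66 * 4 = 264 bytes and starts on a line boundary, so it spans ceil(264 / 64) = 5 cache lines.
Row-major traversal misses (one per line touched): 108 * ceil(66 * 4 / 64) = 540
Column-major traversal misses (no reuse, every access misses): 108 * 66 = 7128
Ratio = 7128 / 540 = 13.2

13.2


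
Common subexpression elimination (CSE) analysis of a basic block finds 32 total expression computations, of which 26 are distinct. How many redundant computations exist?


CSE count = total expressions - unique expressions
= 32 - 26 = 6

6


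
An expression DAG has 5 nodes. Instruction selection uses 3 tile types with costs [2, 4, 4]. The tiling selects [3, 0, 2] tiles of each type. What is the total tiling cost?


Total cost = sum(count_i * cost_i)
= 3*2 + 0*4 + 2*4
= 14

14


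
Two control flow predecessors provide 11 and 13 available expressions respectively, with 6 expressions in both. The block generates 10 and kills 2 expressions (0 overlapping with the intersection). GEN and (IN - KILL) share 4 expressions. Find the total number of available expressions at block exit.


IN = intersection of predecessors = 6
IN - KILL = 6 - 0 = 6
|OUT| = |GEN| + |IN - KILL| - |GEN ∩ (IN - KILL)| = 10 + 6 - 4 = 12

12


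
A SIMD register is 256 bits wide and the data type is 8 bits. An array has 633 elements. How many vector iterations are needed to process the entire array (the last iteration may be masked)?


Width = 256 / 8 = 32 elements per vector op
Iterations = ceil(633 / 32) = 20

20


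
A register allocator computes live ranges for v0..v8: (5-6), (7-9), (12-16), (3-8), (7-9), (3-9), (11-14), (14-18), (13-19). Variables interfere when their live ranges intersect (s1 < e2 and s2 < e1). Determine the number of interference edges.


Check all pairs for overlapping intervals.
Two intervals (s1,e1) and (s2,e2) overlap if s1 < e2 and s2 < e1.
v0 (5-6) vs v1..v8: overlaps v3, v5 -> 2
v1 (7-9) vs v2..v8: overlaps v3, v4, v5 -> 3
v2 (12-16) vs v3..v8: overlaps v6, v7, v8 -> 3
v3 (3-8) vs v4..v8: overlaps v4, v5 -> 2
v4 (7-9) vs v5..v8: overlaps v5 -> 1
v5 (3-9) vs v6..v8: overlaps none -> 0
v6 (11-14) vs v7..v8: overlaps v8 -> 1
v7 (14-18) vs v8: overlaps v8 -> 1
Total overlapping pairs = 2 + 3 + 3 + 2 + 1 + 0 + 1 + 1 = 13

13


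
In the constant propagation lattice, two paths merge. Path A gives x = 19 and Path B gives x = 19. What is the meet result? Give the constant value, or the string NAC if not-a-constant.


Meet operation: if both paths give the same constant, result is that constant; if they differ, result is NAC (not-a-constant).
Path A: 19, Path B: 19 -> equal
Result: constant -> 19

19


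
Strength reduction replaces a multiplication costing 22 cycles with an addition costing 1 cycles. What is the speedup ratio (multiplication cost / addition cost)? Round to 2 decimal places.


Ratio = mult_cost / add_cost = 22 / 1 = 22.0

22.0


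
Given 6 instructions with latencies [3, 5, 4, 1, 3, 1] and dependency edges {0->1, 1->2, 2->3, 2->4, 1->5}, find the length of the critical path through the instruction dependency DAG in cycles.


Compute longest path through dependency graph: dist(Ik) = max over predecessors of dist + latency(Ik).
dist(I0) = latency 3 = 3
dist(I1) = dist(I0) + 5 = 3 + 5 = 8
dist(I2) = dist(I1) + 4 = 8 + 4 = 12
dist(I3) = dist(I2) + 1 = 12 + 1 = 13
dist(I4) = dist(I2) + 3 = 12 + 3 = 15
dist(I5) = dist(I1) + 1 = 8 + 1 = 9
Critical path = max dist = 15

15


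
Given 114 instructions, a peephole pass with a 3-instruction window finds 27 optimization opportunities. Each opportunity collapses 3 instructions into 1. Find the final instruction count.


Each match removes 2 instructions.
Total removed = 27 * 2 = 54
Remaining = 114 - 54 = 60

60


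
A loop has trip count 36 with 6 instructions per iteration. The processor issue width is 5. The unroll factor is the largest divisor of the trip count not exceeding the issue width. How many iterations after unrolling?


Largest divisor of 36 <= 5 is 4
New iterations = 36 / 4 = 9

9


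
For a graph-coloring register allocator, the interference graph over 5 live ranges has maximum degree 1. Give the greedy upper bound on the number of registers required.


Greedy coloring never needs more than (max_degree + 1) colors: when coloring a vertex, at most max_degree neighbors are already colored.
Upper bound = 1 + 1 = 2

2


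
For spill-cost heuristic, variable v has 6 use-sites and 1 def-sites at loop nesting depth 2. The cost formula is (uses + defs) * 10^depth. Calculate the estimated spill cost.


uses + defs = 6 + 1 = 7
10^2 = 100
Spill cost = 7 * 100 = 700

700


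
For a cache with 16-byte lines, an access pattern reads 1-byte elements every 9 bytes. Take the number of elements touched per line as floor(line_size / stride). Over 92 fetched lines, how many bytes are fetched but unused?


Elements per line = floor(16 / 9) = 1
Bytes used per line = 1 * 1 = 1
Wasted per line = 16 - 1 = 15
Total wasted = 15 * 92 = 1380

1380


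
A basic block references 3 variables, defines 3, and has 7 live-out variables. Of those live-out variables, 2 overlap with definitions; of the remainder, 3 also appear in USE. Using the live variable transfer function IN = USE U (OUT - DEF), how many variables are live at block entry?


OUT - DEF: 7 - 2 = 5
|IN| = |USE| + |OUT - DEF| - |USE ∩ (OUT - DEF)| = 3 + 5 - 3 = 5

5


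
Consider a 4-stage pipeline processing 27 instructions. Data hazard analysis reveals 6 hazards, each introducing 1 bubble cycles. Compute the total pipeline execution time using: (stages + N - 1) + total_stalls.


Base cycles = 4 + 27 - 1 = 30
Total stalls = 6 * 1 = 6
Total = 30 + 6 = 36

36


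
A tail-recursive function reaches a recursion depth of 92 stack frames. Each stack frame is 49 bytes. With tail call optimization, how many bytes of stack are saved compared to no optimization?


Without TCO: 92 * 49 = 4508 bytes
With TCO: reuse 1 frame = 49 bytes
Savings = 4508 - 49 = 4459

4459


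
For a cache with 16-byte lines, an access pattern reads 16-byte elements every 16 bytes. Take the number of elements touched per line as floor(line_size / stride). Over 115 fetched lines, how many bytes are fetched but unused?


Elements per line = floor(16 / 16) = 1
Bytes used per line = 1 * 16 = 16
Wasted per line = 16 - 16 = 0
Total wasted = 0 * 115 = 0

0


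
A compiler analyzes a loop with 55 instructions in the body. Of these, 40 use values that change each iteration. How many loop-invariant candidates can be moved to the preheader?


Invariant candidates = total - loop-dependent
= 55 - 40 = 15

15


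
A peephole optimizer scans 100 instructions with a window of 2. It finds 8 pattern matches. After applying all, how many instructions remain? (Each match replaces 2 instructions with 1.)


Each match removes 1 instructions.
Total removed = 8 * 1 = 8
Remaining = 100 - 8 = 92

92


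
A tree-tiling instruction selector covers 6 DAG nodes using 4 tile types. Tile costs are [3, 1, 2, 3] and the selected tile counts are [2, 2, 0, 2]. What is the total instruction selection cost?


Total cost = sum(count_i * cost_i)
= 2*3 + 2*1 + 0*2 + 2*3
= 14

14


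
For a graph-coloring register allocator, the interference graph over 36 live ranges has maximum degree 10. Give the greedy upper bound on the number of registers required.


Greedy coloring never needs more than (max_degree + 1) colors: when coloring a vertex, at most max_degree neighbors are already colored.
Upper bound = 10 + 1 = 11

11


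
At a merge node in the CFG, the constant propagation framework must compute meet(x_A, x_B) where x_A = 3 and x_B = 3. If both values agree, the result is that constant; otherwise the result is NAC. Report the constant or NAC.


Meet operation: if both paths give the same constant, result is that constant; if they differ, result is NAC (not-a-constant).
Path A: 3, Path B: 3 -> equal
Result: constant -> 3

3


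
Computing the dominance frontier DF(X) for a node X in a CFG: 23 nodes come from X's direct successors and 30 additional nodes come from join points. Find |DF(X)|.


DF(X) = direct successor contributions + join point contributions
= 23 + 30 = 53

53


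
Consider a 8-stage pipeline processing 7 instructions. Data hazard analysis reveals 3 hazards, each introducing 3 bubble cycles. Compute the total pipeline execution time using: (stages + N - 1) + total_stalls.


Base cycles = 8 + 7 - 1 = 14
Total stalls = 3 * 3 = 9
Total = 14 + 9 = 23

23


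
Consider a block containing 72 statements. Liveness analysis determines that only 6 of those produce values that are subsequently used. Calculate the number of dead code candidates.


Dead code = total statements - live definitions
= 72 - 6 = 66

66


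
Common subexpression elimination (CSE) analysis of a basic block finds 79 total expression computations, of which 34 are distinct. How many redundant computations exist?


CSE count = total expressions - unique expressions
= 79 - 34 = 45

45


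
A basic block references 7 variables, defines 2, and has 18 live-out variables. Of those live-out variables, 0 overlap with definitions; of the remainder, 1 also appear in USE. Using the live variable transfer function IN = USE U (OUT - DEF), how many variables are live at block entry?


OUT - DEF: 18 - 0 = 18
|IN| = |USE| + |OUT - DEF| - |USE ∩ (OUT - DEF)| = 7 + 18 - 1 = 24

24


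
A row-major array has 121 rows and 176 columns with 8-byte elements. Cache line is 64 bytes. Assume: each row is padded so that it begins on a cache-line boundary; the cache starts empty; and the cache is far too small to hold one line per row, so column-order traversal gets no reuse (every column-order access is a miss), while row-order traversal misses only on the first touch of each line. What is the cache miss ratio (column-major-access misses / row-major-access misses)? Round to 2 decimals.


Each row occupies 176 * 8 = 1408 bytes and starts on a line boundary, so it spans ceil(1408 / 64) = 22 cache lines.
Row-major traversal misses (one per line touched): 121 * ceil(176 * 8 / 64) = 2662
Column-major traversal misses (no reuse, every access misses): 121 * 176 = 21296
Ratio = 21296 / 2662 = 8.0

8.0


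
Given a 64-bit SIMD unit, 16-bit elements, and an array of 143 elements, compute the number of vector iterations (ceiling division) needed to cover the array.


Width = 64 / 16 = 4 elements per vector op
Iterations = ceil(143 / 4) = 36

36


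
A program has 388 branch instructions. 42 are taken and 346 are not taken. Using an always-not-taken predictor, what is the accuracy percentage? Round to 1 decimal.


Predictor: always-not-taken
Correct predictions = 346
Accuracy = 346 / 388 * 100 = 89.2%

89.2


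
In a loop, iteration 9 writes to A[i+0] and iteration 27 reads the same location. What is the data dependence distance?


Distance = read iteration - write iteration
= 27 - 9 = 18

18


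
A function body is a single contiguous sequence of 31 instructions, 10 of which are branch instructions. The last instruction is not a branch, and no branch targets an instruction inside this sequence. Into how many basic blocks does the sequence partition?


With no in-sequence branch targets, the leaders are the first instruction plus the instruction after each branch.
Number of basic blocks = branches + 1
= 10 + 1 = 11

11


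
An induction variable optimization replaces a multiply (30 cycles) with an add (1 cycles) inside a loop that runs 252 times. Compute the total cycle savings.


Per-iteration saving = 30 - 1 = 29
Total saved = 252 * 29 = 7308

7308


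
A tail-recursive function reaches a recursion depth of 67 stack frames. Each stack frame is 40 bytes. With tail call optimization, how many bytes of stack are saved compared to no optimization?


Without TCO: 67 * 40 = 2680 bytes
With TCO: reuse 1 frame = 40 bytes
Savings = 2680 - 40 = 2640

2640


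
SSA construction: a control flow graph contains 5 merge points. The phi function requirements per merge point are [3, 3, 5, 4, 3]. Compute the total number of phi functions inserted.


Total phi functions = sum of phi functions at each join node
= 3 + 3 + 5 + 4 + 3 = 18

18


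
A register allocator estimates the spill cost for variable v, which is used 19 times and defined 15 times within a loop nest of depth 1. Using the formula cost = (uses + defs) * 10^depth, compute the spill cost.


uses + defs = 19 + 15 = 34
10^1 = 10
Spill cost = 34 * 10 = 340

340


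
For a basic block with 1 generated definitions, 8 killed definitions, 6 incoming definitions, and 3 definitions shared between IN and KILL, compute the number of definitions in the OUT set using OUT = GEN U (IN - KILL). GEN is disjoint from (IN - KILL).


IN - KILL: 6 - 3 = 3 surviving definitions
OUT = GEN + surviving = 1 + 3 = 4

4


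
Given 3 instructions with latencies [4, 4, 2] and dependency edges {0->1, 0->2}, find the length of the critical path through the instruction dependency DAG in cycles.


Compute longest path through dependency graph: dist(Ik) = max over predecessors of dist + latency(Ik).
dist(I0) = latency 4 = 4
dist(I1) = dist(I0) + 4 = 4 + 4 = 8
dist(I2) = dist(I0) + 2 = 4 + 2 = 6
Critical path = max dist = 8

8


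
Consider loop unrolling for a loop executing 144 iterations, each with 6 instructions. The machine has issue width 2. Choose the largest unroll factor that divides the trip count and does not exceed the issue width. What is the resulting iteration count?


Largest divisor of 144 <= 2 is 2
New iterations = 144 / 2 = 72

72


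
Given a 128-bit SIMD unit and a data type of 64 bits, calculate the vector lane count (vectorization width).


Width = SIMD bits / data type bits
= 128 / 64 = 2

2


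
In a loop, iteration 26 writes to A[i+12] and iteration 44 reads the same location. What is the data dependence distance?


Distance = read iteration - write iteration
= 44 - 26 = 18

18


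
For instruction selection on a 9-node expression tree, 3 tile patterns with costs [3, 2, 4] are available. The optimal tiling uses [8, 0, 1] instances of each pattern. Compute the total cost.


Total cost = sum(count_i * cost_i)
= 8*3 + 0*2 + 1*4
= 28

28


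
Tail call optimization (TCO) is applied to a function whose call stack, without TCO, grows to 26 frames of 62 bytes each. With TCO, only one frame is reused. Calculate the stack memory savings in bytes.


Without TCO: 26 * 62 = 1612 bytes
With TCO: reuse 1 frame = 62 bytes
Savings = 1612 - 62 = 1550

1550


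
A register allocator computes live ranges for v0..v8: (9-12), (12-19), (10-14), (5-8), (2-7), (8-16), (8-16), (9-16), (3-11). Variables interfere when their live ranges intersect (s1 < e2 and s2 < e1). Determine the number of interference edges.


Check all pairs for overlapping intervals.
Two intervals (s1,e1) and (s2,e2) overlap if s1 < e2 and s2 < e1.
v0 (9-12) vs v1..v8: overlaps v2, v5, v6, v7, v8 -> 5
v1 (12-19) vs v2..v8: overlaps v2, v5, v6, v7 -> 4
v2 (10-14) vs v3..v8: overlaps v5, v6, v7, v8 -> 4
v3 (5-8) vs v4..v8: overlaps v4, v8 -> 2
v4 (2-7) vs v5..v8: overlaps v8 -> 1
v5 (8-16) vs v6..v8: overlaps v6, v7, v8 -> 3
v6 (8-16) vs v7..v8: overlaps v7, v8 -> 2
v7 (9-16) vs v8: overlaps v8 -> 1
Total overlapping pairs = 5 + 4 + 4 + 2 + 1 + 3 + 2 + 1 = 22

22


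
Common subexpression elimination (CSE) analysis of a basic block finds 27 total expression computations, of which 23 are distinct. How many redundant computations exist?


CSE count = total expressions - unique expressions
= 27 - 23 = 4

4


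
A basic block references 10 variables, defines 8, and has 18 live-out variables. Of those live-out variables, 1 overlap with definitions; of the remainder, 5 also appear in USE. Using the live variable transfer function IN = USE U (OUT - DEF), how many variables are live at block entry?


OUT - DEF: 18 - 1 = 17
|IN| = |USE| + |OUT - DEF| - |USE ∩ (OUT - DEF)| = 10 + 17 - 5 = 22

22


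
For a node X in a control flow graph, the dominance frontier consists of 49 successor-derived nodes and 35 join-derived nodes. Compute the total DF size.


DF(X) = direct successor contributions + join point contributions
= 49 + 35 = 84

84


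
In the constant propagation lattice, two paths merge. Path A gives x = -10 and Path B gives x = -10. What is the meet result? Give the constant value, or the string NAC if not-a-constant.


Meet operation: if both paths give the same constant, result is that constant; if they differ, result is NAC (not-a-constant).
Path A: -10, Path B: -10 -> equal
Result: constant -> -10

-10


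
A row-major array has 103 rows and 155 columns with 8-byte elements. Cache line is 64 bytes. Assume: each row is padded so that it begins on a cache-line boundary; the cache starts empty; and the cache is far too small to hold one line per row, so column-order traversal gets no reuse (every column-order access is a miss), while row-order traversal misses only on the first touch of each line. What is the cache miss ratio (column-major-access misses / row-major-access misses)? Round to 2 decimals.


Each row occupies 155 * 8 = 1240 bytes and starts on a line boundary, so it spans ceil(1240 / 64) = 20 cache lines.
Row-major traversal misses (one per line touched): 103 * ceil(155 * 8 / 64) = 2060
Column-major traversal misses (no reuse, every access misses): 103 * 155 = 15965
Ratio = 15965 / 2060 = 7.75

7.75


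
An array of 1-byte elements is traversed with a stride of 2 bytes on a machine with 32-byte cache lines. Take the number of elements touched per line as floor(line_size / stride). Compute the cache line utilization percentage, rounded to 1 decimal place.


Elements per cache line = floor(32 / 2) = 16
Bytes used = 16 * 1 = 16
Utilization = 16 / 32 * 100 = 50.0%

50.0


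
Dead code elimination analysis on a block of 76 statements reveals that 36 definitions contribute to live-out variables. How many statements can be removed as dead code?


Dead code = total statements - live definitions
= 76 - 36 = 40

40


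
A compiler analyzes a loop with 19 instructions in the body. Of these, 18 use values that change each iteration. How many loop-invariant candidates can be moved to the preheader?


Invariant candidates = total - loop-dependent
= 19 - 18 = 1

1


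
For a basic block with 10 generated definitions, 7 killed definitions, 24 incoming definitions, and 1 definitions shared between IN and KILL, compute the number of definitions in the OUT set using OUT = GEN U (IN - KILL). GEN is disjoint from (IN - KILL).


IN - KILL: 24 - 1 = 23 surviving definitions
OUT = GEN + surviving = 10 + 23 = 33

33


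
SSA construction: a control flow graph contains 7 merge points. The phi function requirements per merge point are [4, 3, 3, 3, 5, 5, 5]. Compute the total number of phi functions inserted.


Total phi functions = sum of phi functions at each join node
= 4 + 3 + 3 + 3 + 5 + 5 + 5 = 28

28


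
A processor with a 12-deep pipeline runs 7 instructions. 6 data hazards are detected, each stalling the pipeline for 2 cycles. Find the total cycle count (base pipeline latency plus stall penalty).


Base cycles = 12 + 7 - 1 = 18
Total stalls = 6 * 2 = 12
Total = 18 + 12 = 30

30


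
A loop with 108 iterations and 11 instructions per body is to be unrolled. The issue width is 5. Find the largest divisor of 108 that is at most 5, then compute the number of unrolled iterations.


Largest divisor of 108 <= 5 is 4
New iterations = 108 / 4 = 27

27


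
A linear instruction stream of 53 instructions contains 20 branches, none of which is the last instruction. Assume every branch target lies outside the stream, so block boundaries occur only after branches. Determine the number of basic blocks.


With no in-sequence branch targets, the leaders are the first instruction plus the instruction after each branch.
Number of basic blocks = branches + 1
= 20 + 1 = 21

21


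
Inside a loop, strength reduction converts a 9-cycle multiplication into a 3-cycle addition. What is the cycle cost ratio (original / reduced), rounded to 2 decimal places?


Ratio = mult_cost / add_cost = 9 / 3 = 3.0

3.0


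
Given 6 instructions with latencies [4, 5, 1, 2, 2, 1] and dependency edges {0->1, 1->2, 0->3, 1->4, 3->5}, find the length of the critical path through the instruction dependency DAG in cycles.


Compute longest path through dependency graph: dist(Ik) = max over predecessors of dist + latency(Ik).
dist(I0) = latency 4 = 4
dist(I1) = dist(I0) + 5 = 4 + 5 = 9
dist(I2) = dist(I1) + 1 = 9 + 1 = 10
dist(I3) = dist(I0) + 2 = 4 + 2 = 6
dist(I4) = dist(I1) + 2 = 9 + 2 = 11
dist(I5) = dist(I3) + 1 = 6 + 1 = 7
Critical path = max dist = 11

11


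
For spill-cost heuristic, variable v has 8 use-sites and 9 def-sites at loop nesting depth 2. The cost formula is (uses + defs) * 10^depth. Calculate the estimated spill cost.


uses + defs = 8 + 9 = 17
10^2 = 100
Spill cost = 17 * 100 = 1700

1700


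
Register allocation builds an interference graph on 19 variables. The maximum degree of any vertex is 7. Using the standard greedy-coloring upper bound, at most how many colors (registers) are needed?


Greedy coloring never needs more than (max_degree + 1) colors: when coloring a vertex, at most max_degree neighbors are already colored.
Upper bound = 7 + 1 = 8

8


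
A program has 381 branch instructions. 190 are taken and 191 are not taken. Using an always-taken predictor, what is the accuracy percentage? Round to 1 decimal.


Predictor: always-taken
Correct predictions = 190
Accuracy = 190 / 381 * 100 = 49.9%

49.9


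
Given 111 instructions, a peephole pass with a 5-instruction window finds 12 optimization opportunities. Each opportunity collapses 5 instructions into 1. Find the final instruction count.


Each match removes 4 instructions.
Total removed = 12 * 4 = 48
Remaining = 111 - 48 = 63

63


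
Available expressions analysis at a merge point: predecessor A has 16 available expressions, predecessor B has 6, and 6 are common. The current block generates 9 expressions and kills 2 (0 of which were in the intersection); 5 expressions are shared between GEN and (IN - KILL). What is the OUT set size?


IN = intersection of predecessors = 6
IN - KILL = 6 - 0 = 6
|OUT| = |GEN| + |IN - KILL| - |GEN ∩ (IN - KILL)| = 9 + 6 - 5 = 10

10


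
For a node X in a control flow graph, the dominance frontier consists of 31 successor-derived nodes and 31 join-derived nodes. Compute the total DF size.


DF(X) = direct successor contributions + join point contributions
= 31 + 31 = 62

62


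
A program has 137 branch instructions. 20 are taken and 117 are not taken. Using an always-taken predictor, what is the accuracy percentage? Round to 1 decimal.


Predictor: always-taken
Correct predictions = 20
Accuracy = 20 / 137 * 100 = 14.6%

14.6


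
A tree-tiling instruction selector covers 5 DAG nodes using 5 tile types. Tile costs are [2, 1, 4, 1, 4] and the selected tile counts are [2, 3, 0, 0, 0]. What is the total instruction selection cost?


Total cost = sum(count_i * cost_i)
= 2*2 + 3*1 + 0*4 + 0*1 + 0*4
= 7

7


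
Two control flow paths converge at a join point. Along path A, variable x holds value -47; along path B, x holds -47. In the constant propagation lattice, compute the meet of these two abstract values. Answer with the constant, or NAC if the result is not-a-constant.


Meet operation: if both paths give the same constant, result is that constant; if they differ, result is NAC (not-a-constant).
Path A: -47, Path B: -47 -> equal
Result: constant -> -47

-47


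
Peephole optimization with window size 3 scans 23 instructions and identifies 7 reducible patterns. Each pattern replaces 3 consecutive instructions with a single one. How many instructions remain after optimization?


Each match removes 2 instructions.
Total removed = 7 * 2 = 14
Remaining = 23 - 14 = 9

9


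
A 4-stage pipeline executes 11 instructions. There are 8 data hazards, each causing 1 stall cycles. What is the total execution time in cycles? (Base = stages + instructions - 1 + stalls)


Base cycles = 4 + 11 - 1 = 14
Total stalls = 8 * 1 = 8
Total = 14 + 8 = 22

22


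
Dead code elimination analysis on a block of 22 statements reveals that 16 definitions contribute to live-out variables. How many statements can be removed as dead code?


Dead code = total statements - live definitions
= 22 - 16 = 6

6


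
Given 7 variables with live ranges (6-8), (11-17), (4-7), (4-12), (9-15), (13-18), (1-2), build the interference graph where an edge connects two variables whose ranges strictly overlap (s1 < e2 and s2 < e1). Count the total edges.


Check all pairs for overlapping intervals.
Two intervals (s1,e1) and (s2,e2) overlap if s1 < e2 and s2 < e1.
v0 (6-8) vs v1..v6: overlaps v2, v3 -> 2
v1 (11-17) vs v2..v6: overlaps v3, v4, v5 -> 3
v2 (4-7) vs v3..v6: overlaps v3 -> 1
v3 (4-12) vs v4..v6: overlaps v4 -> 1
v4 (9-15) vs v5..v6: overlaps v5 -> 1
v5 (13-18) vs v6: overlaps none -> 0
Total overlapping pairs = 2 + 3 + 1 + 1 + 1 + 0 = 8

8


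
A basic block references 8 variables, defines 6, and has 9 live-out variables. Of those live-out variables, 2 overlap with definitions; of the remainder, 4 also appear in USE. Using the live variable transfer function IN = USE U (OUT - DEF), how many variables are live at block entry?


OUT - DEF: 9 - 2 = 7
|IN| = |USE| + |OUT - DEF| - |USE ∩ (OUT - DEF)| = 8 + 7 - 4 = 11

11


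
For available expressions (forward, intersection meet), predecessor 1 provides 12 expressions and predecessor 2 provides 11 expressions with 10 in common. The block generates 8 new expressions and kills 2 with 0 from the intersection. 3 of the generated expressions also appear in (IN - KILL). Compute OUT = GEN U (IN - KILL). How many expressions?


IN = intersection of predecessors = 10
IN - KILL = 10 - 0 = 10
|OUT| = |GEN| + |IN - KILL| - |GEN ∩ (IN - KILL)| = 8 + 10 - 3 = 15

15


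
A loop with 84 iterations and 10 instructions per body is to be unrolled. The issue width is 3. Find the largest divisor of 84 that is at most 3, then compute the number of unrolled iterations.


Largest divisor of 84 <= 3 is 3
New iterations = 84 / 3 = 28

28


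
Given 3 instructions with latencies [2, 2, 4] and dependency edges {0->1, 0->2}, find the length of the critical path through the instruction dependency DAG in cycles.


Compute longest path through dependency graph: dist(Ik) = max over predecessors of dist + latency(Ik).
dist(I0) = latency 2 = 2
dist(I1) = dist(I0) + 2 = 2 + 2 = 4
dist(I2) = dist(I0) + 4 = 2 + 4 = 6
Critical path = max dist = 6

6


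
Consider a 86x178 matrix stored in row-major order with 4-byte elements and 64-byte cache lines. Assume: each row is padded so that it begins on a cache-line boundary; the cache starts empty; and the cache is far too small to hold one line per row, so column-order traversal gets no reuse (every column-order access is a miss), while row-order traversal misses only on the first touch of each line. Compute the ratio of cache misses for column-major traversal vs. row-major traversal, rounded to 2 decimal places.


Each row occupies 178 * 4 = 712 bytes and starts on a line boundary, so it spans ceil(712 / 64) = 12 cache lines.
Row-major traversal misses (one per line touched): 86 * ceil(178 * 4 / 64) = 1032
Column-major traversal misses (no reuse, every access misses): 86 * 178 = 15308
Ratio = 15308 / 1032 = 14.83

14.83


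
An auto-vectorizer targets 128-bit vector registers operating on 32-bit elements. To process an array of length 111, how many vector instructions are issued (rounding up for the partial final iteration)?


Width = 128 / 32 = 4 elements per vector op
Iterations = ceil(111 / 4) = 28

28


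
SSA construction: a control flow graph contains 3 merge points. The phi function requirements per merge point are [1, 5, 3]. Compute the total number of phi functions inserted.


Total phi functions = sum of phi functions at each join node
= 1 + 5 + 3 = 9

9


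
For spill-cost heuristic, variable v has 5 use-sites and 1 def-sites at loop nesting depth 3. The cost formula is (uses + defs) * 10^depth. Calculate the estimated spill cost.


uses + defs = 5 + 1 = 6
10^3 = 1000
Spill cost = 6 * 1000 = 6000

6000


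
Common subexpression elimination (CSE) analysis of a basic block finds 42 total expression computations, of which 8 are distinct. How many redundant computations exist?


CSE count = total expressions - unique expressions
= 42 - 8 = 34

34


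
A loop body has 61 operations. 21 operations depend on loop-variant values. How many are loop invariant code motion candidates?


Invariant candidates = total - loop-dependent
= 61 - 21 = 40

40


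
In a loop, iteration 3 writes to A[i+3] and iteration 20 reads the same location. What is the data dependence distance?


Distance = read iteration - write iteration
= 20 - 3 = 17

17


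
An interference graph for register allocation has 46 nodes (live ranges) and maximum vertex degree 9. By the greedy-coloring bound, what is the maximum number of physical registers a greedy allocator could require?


Greedy coloring never needs more than (max_degree + 1) colors: when coloring a vertex, at most max_degree neighbors are already colored.
Upper bound = 9 + 1 = 10

10
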